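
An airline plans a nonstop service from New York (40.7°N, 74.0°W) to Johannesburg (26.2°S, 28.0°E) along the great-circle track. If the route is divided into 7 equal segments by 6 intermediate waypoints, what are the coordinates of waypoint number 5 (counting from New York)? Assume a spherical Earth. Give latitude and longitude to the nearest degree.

The haversine formula gives a central angle δ ≈ 2.015 rad (115.4°) between the endpoints.
Interpolate at f = 5/7 with slerp weights a = sin((1−f)δ)/sin δ ≈ 0.603, b = sin(fδ)/sin δ ≈ 1.098.
p = a·p₁ + b·p₂ ≈ (0.996, 0.023, -0.092); φ = arcsin(p_z) ≈ -5.26°, λ = atan2(p_y, p_x) ≈ 1.33°.

≈ 5°S, 1°E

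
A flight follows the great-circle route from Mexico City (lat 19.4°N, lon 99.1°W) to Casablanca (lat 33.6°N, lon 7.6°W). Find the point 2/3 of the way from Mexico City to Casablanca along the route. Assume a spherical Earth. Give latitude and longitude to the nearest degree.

Write both endpoints as unit vectors p₁, p₂ with components (cos φ cos λ, cos φ sin λ, sin φ).
The central angle between the endpoints is δ = arccos(p₁·p₂) ≈ 1.407 rad (80.6°).
Interpolate at f = 2/3 with slerp weights a = sin((1−f)δ)/sin δ ≈ 0.458, b = sin(fδ)/sin δ ≈ 0.817.
p = a·p₁ + b·p₂ ≈ (0.606, -0.517, 0.604); φ = arcsin(p_z) ≈ 37.19°, λ = atan2(p_y, p_x) ≈ -40.43°.

≈ lat 37°N, lon 40°W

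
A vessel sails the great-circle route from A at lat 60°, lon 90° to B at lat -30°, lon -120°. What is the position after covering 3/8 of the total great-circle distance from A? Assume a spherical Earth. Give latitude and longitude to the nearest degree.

≈ lat 52°, lon -163°

Write both endpoints as unit vectors p₁, p₂ with components (cos φ cos λ, cos φ sin λ, sin φ).
The central angle between the endpoints is δ = arccos(p₁·p₂) ≈ 2.512 rad (143.9°).
Interpolate at f = 3/8 with slerp weights a = sin((1−f)δ)/sin δ ≈ 1.697, b = sin(fδ)/sin δ ≈ 1.373.
p = a·p₁ + b·p₂ ≈ (-0.594, -0.181, 0.784); φ = arcsin(p_z) ≈ 51.60°, λ = atan2(p_y, p_x) ≈ -163.09°.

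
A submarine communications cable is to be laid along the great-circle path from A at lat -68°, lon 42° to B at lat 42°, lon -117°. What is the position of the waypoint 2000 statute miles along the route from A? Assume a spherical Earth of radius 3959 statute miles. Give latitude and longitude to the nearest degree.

≈ lat -74°, lon -57°

From cos δ = sin φ₁ sin φ₂ + cos φ₁ cos φ₂ cos Δλ, the central angle is δ ≈ 2.647 rad (151.7°). The total great-circle distance is δ·R ≈ 2.647 × 3959 ≈ 10481 mi, so the target fraction is f = 2000/10481 ≈ 0.191.
Interpolate at f ≈ 0.191 with slerp weights a = sin((1−f)δ)/sin δ ≈ 1.773, b = sin(fδ)/sin δ ≈ 1.020.
p = a·p₁ + b·p₂ ≈ (0.149, -0.231, -0.961); φ = arcsin(p_z) ≈ -74.03°, λ = atan2(p_y, p_x) ≈ -57.10°.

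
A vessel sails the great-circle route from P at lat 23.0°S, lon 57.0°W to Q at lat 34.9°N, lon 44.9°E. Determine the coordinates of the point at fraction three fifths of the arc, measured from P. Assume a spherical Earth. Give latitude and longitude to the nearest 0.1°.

Convert each endpoint to a unit vector on the sphere (x = cos φ cos λ, y = cos φ sin λ, z = sin φ).
The central angle between the endpoints is δ = arccos(p₁·p₂) ≈ 1.960 rad (112.3°).
Interpolate at f = 3/5 with slerp weights a = sin((1−f)δ)/sin δ ≈ 0.763, b = sin(fδ)/sin δ ≈ 0.998.
p = a·p₁ + b·p₂ ≈ (0.962, -0.012, 0.273); φ = arcsin(p_z) ≈ 15.82°, λ = atan2(p_y, p_x) ≈ -0.69°.

≈ lat 15.8°N, lon 0.7°W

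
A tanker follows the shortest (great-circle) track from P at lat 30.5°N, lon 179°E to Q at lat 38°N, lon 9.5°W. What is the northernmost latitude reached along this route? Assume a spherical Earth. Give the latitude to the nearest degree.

The great circle lies in the plane with unit normal n̂ = (p₁ × p₂)/|p₁ × p₂|.
Here n̂_z ≈ +0.108; the vertex latitude is φ_max = arccos|n̂_z| ≈ 83.8°.
Check via Clairaut: cos φ_max = |cos φ₁| · sin C = cos(30.5°)·sin(7.2°) ≈ 0.108, again giving ≈ 83.8°.

≈ 84°N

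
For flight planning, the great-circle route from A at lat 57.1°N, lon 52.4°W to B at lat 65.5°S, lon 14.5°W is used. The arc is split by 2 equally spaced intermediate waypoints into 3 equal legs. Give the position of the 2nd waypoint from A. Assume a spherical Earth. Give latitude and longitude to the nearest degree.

Convert each endpoint to a unit vector on the sphere (x = cos φ cos λ, y = cos φ sin λ, z = sin φ).
The central angle between the endpoints is δ = arccos(p₁·p₂) ≈ 2.197 rad (125.9°).
Interpolate at f = 2/3 with slerp weights a = sin((1−f)δ)/sin δ ≈ 0.825, b = sin(fδ)/sin δ ≈ 1.227.
p = a·p₁ + b·p₂ ≈ (0.766, -0.483, -0.424); φ = arcsin(p_z) ≈ -25.08°, λ = atan2(p_y, p_x) ≈ -32.20°.

≈ lat 25°S, lon 32°W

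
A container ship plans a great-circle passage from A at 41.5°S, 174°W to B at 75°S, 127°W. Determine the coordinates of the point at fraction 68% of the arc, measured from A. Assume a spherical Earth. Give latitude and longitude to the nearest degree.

Write both endpoints as unit vectors p₁, p₂ with components (cos φ cos λ, cos φ sin λ, sin φ).
The central angle between the endpoints is δ = arccos(p₁·p₂) ≈ 0.688 rad (39.4°).
Interpolate at f = 0.68 with slerp weights a = sin((1−f)δ)/sin δ ≈ 0.344, b = sin(fδ)/sin δ ≈ 0.710.
p = a·p₁ + b·p₂ ≈ (-0.367, -0.174, -0.914); φ = arcsin(p_z) ≈ -66.05°, λ = atan2(p_y, p_x) ≈ -154.66°.

≈ 66°S, 155°W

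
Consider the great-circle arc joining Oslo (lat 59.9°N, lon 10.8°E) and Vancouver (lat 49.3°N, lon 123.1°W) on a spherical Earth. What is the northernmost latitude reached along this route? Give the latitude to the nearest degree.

The great circle lies in the plane with unit normal n̂ = (p₁ × p₂)/|p₁ × p₂|.
Here n̂_z ≈ -0.261; the vertex latitude is φ_max = arccos|n̂_z| ≈ 74.9°.
Check via Clairaut: cos φ_max = |cos φ₁| · sin C = cos(59.9°)·sin(31.3°) ≈ 0.261, again giving ≈ 74.9°.

≈ 75°N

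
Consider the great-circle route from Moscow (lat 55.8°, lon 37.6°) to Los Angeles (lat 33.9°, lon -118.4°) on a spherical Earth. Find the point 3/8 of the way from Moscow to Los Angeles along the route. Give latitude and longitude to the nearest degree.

Write both endpoints as unit vectors p₁, p₂ with components (cos φ cos λ, cos φ sin λ, sin φ).
The central angle between the endpoints is δ = arccos(p₁·p₂) ≈ 1.536 rad (88.0°).
Interpolate at f = 3/8 with slerp weights a = sin((1−f)δ)/sin δ ≈ 0.820, b = sin(fδ)/sin δ ≈ 0.545.
p = a·p₁ + b·p₂ ≈ (0.150, -0.117, 0.982); φ = arcsin(p_z) ≈ 79.05°, λ = atan2(p_y, p_x) ≈ -37.92°.

≈ lat 79°, lon -38°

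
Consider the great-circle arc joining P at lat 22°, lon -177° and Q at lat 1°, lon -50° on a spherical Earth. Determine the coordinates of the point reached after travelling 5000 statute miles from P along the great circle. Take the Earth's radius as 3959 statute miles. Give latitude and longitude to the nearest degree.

From cos δ = sin φ₁ sin φ₂ + cos φ₁ cos φ₂ cos Δλ, the central angle is δ ≈ 2.155 rad (123.5°). The total great-circle distance is δ·R ≈ 2.155 × 3959 ≈ 8531 mi, so the target fraction is f = 5000/8531 ≈ 0.586.
Interpolate at f ≈ 0.586 with slerp weights a = sin((1−f)δ)/sin δ ≈ 0.933, b = sin(fδ)/sin δ ≈ 1.142.
p = a·p₁ + b·p₂ ≈ (-0.130, -0.920, 0.369); φ = arcsin(p_z) ≈ 21.68°, λ = atan2(p_y, p_x) ≈ -98.02°.

≈ lat 22°, lon -98°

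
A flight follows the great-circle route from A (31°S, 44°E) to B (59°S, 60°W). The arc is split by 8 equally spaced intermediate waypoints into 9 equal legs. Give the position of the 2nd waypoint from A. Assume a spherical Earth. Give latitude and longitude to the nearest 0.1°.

Convert each endpoint to a unit vector on the sphere (x = cos φ cos λ, y = cos φ sin λ, z = sin φ).
The central angle between the endpoints is δ = arccos(p₁·p₂) ≈ 1.230 rad (70.4°).
Interpolate at f = 2/9 with slerp weights a = sin((1−f)δ)/sin δ ≈ 0.867, b = sin(fδ)/sin δ ≈ 0.286.
p = a·p₁ + b·p₂ ≈ (0.608, 0.389, -0.692); φ = arcsin(p_z) ≈ -43.79°, λ = atan2(p_y, p_x) ≈ 32.57°.

≈ (43.8°S, 32.6°E)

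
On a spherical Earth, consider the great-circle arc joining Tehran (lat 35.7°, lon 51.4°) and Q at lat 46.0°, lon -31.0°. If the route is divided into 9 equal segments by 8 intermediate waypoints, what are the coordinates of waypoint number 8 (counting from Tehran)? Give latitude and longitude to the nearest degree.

≈ lat 48°, lon -22°

Convert each endpoint to a unit vector on the sphere (x = cos φ cos λ, y = cos φ sin λ, z = sin φ).
The central angle between the endpoints is δ = arccos(p₁·p₂) ≈ 1.054 rad (60.4°).
Interpolate at f = 8/9 with slerp weights a = sin((1−f)δ)/sin δ ≈ 0.134, b = sin(fδ)/sin δ ≈ 0.927.
p = a·p₁ + b·p₂ ≈ (0.620, -0.246, 0.745); φ = arcsin(p_z) ≈ 48.16°, λ = atan2(p_y, p_x) ≈ -21.67°.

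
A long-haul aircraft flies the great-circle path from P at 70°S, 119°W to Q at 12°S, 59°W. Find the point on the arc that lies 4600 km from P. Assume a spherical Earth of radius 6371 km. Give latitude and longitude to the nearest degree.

≈ 38°S, 70°W

From cos δ = sin φ₁ sin φ₂ + cos φ₁ cos φ₂ cos Δλ, the central angle is δ ≈ 1.200 rad (68.7°). The total great-circle distance is δ·R ≈ 1.200 × 6371 ≈ 7643 km, so the target fraction is f = 4600/7643 ≈ 0.602.
Interpolate at f ≈ 0.602 with slerp weights a = sin((1−f)δ)/sin δ ≈ 0.493, b = sin(fδ)/sin δ ≈ 0.709.
p = a·p₁ + b·p₂ ≈ (0.275, -0.742, -0.611); φ = arcsin(p_z) ≈ -37.66°, λ = atan2(p_y, p_x) ≈ -69.64°.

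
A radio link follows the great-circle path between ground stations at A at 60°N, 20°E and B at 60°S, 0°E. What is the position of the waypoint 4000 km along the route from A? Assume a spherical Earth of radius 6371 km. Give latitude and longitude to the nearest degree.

Write both endpoints as unit vectors p₁, p₂ with components (cos φ cos λ, cos φ sin λ, sin φ).
The central angle between the endpoints is δ = arccos(p₁·p₂) ≈ 2.112 rad (121.0°). The total great-circle distance is δ·R ≈ 2.112 × 6371 ≈ 13455 km, so the target fraction is f = 4000/13455 ≈ 0.297.
Interpolate at f ≈ 0.297 with slerp weights a = sin((1−f)δ)/sin δ ≈ 1.162, b = sin(fδ)/sin δ ≈ 0.685.
p = a·p₁ + b·p₂ ≈ (0.889, 0.199, 0.413); φ = arcsin(p_z) ≈ 24.40°, λ = atan2(p_y, p_x) ≈ 12.61°.

≈ 24°N, 13°E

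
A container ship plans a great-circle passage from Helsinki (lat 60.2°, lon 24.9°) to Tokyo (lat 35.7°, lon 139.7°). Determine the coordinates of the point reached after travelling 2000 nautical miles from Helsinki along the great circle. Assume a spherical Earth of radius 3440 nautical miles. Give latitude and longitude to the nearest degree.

The haversine formula gives a central angle δ ≈ 1.227 rad (70.3°) between the endpoints. The total great-circle distance is δ·R ≈ 1.227 × 3440 ≈ 4221 nmi, so the target fraction is f = 2000/4221 ≈ 0.474.
Interpolate at f ≈ 0.474 with slerp weights a = sin((1−f)δ)/sin δ ≈ 0.639, b = sin(fδ)/sin δ ≈ 0.583.
p = a·p₁ + b·p₂ ≈ (-0.073, 0.440, 0.895); φ = arcsin(p_z) ≈ 63.50°, λ = atan2(p_y, p_x) ≈ 99.44°.

≈ lat 64°, lon 99°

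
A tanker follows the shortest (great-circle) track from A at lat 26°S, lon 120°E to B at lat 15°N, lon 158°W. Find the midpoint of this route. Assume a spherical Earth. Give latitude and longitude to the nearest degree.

≈ lat 7°S, lon 163°E

Write both endpoints as unit vectors p₁, p₂ with components (cos φ cos λ, cos φ sin λ, sin φ).
The central angle between the endpoints is δ = arccos(p₁·p₂) ≈ 1.563 rad (89.6°).
Interpolate at f = 1/2 with slerp weights a = sin((1−f)δ)/sin δ ≈ 0.705, b = sin(fδ)/sin δ ≈ 0.705.
p = a·p₁ + b·p₂ ≈ (-0.948, 0.293, -0.126); φ = arcsin(p_z) ≈ -7.27°, λ = atan2(p_y, p_x) ≈ 162.79°.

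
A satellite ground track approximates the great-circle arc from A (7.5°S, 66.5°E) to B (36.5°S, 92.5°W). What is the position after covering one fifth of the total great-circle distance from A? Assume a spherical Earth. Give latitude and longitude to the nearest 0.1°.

≈ (31.5°S, 54.9°E)

Convert each endpoint to a unit vector on the sphere (x = cos φ cos λ, y = cos φ sin λ, z = sin φ).
The central angle between the endpoints is δ = arccos(p₁·p₂) ≈ 2.300 rad (131.8°).
Interpolate at f = 1/5 with slerp weights a = sin((1−f)δ)/sin δ ≈ 1.293, b = sin(fδ)/sin δ ≈ 0.595.
p = a·p₁ + b·p₂ ≈ (0.490, 0.697, -0.523); φ = arcsin(p_z) ≈ -31.53°, λ = atan2(p_y, p_x) ≈ 54.89°.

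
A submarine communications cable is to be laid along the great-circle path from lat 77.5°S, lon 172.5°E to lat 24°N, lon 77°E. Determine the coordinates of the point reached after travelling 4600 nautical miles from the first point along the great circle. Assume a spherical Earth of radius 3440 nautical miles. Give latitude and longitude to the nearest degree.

From cos δ = sin φ₁ sin φ₂ + cos φ₁ cos φ₂ cos Δλ, the central angle is δ ≈ 2.000 rad (114.6°). The total great-circle distance is δ·R ≈ 2.000 × 3440 ≈ 6880 nmi, so the target fraction is f = 4600/6880 ≈ 0.669.
Interpolate at f ≈ 0.669 with slerp weights a = sin((1−f)δ)/sin δ ≈ 0.677, b = sin(fδ)/sin δ ≈ 1.070.
p = a·p₁ + b·p₂ ≈ (0.075, 0.971, -0.225); φ = arcsin(p_z) ≈ -13.03°, λ = atan2(p_y, p_x) ≈ 85.60°.

≈ lat 13°S, lon 86°E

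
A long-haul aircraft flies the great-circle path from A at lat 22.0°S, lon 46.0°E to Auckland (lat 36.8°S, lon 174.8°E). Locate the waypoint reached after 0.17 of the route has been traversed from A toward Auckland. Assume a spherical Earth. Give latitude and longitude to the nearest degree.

Write both endpoints as unit vectors p₁, p₂ with components (cos φ cos λ, cos φ sin λ, sin φ).
The central angle between the endpoints is δ = arccos(p₁·p₂) ≈ 1.814 rad (103.9°).
Interpolate at f = 0.17 with slerp weights a = sin((1−f)δ)/sin δ ≈ 1.028, b = sin(fδ)/sin δ ≈ 0.313.
p = a·p₁ + b·p₂ ≈ (0.413, 0.708, -0.572); φ = arcsin(p_z) ≈ -34.92°, λ = atan2(p_y, p_x) ≈ 59.77°.

≈ lat 35°S, lon 60°E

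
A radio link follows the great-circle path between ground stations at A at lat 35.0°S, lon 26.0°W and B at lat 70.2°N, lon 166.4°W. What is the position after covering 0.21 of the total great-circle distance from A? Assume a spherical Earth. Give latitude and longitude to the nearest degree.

From cos δ = sin φ₁ sin φ₂ + cos φ₁ cos φ₂ cos Δλ, the central angle is δ ≈ 2.424 rad (138.9°).
Interpolate at f = 0.21 with slerp weights a = sin((1−f)δ)/sin δ ≈ 1.432, b = sin(fδ)/sin δ ≈ 0.741.
p = a·p₁ + b·p₂ ≈ (0.810, -0.573, -0.124); φ = arcsin(p_z) ≈ -7.11°, λ = atan2(p_y, p_x) ≈ -35.28°.

≈ lat 7°S, lon 35°W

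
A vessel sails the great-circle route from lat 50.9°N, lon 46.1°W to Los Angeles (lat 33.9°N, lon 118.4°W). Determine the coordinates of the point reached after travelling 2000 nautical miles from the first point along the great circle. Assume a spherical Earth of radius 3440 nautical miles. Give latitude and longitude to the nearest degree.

≈ lat 46°N, lon 97°W

Write both endpoints as unit vectors p₁, p₂ with components (cos φ cos λ, cos φ sin λ, sin φ).
The central angle between the endpoints is δ = arccos(p₁·p₂) ≈ 0.937 rad (53.7°). The total great-circle distance is δ·R ≈ 0.937 × 3440 ≈ 3224 nmi, so the target fraction is f = 2000/3224 ≈ 0.620.
Interpolate at f ≈ 0.620 with slerp weights a = sin((1−f)δ)/sin δ ≈ 0.432, b = sin(fδ)/sin δ ≈ 0.681.
p = a·p₁ + b·p₂ ≈ (-0.080, -0.694, 0.716); φ = arcsin(p_z) ≈ 45.69°, λ = atan2(p_y, p_x) ≈ -96.57°.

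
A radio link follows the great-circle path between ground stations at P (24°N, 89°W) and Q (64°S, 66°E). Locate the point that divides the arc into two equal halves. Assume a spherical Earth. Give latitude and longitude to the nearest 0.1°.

≈ (41.9°S, 69.3°W)

Convert each endpoint to a unit vector on the sphere (x = cos φ cos λ, y = cos φ sin λ, z = sin φ).
The central angle between the endpoints is δ = arccos(p₁·p₂) ≈ 2.387 rad (136.8°).
Interpolate at f = 1/2 with slerp weights a = sin((1−f)δ)/sin δ ≈ 1.357, b = sin(fδ)/sin δ ≈ 1.357.
p = a·p₁ + b·p₂ ≈ (0.264, -0.696, -0.668); φ = arcsin(p_z) ≈ -41.90°, λ = atan2(p_y, p_x) ≈ -69.26°.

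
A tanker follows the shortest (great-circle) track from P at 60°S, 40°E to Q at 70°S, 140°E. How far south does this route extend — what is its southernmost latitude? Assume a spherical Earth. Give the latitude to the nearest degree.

≈ 74°S

The great circle lies in the plane with unit normal n̂ = (p₁ × p₂)/|p₁ × p₂|.
Here n̂_z ≈ +0.271; the vertex latitude is φ_max = arccos|n̂_z| ≈ 74.3°.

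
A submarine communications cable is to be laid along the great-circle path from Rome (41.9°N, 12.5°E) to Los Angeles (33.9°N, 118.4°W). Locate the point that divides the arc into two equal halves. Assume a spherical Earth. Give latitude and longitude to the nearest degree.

≈ 62°N, 60°W

Write both endpoints as unit vectors p₁, p₂ with components (cos φ cos λ, cos φ sin λ, sin φ).
The central angle between the endpoints is δ = arccos(p₁·p₂) ≈ 1.603 rad (91.8°).
Interpolate at f = 1/2 with slerp weights a = sin((1−f)δ)/sin δ ≈ 0.719, b = sin(fδ)/sin δ ≈ 0.719.
p = a·p₁ + b·p₂ ≈ (0.239, -0.409, 0.881); φ = arcsin(p_z) ≈ 61.74°, λ = atan2(p_y, p_x) ≈ -59.75°.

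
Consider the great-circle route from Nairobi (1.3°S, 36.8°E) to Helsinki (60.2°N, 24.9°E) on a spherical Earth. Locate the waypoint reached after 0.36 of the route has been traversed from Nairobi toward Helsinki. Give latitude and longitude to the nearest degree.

≈ 21°N, 34°E

Convert each endpoint to a unit vector on the sphere (x = cos φ cos λ, y = cos φ sin λ, z = sin φ).
The central angle between the endpoints is δ = arccos(p₁·p₂) ≈ 1.085 rad (62.2°).
Interpolate at f = 0.36 with slerp weights a = sin((1−f)δ)/sin δ ≈ 0.724, b = sin(fδ)/sin δ ≈ 0.431.
p = a·p₁ + b·p₂ ≈ (0.773, 0.524, 0.357); φ = arcsin(p_z) ≈ 20.93°, λ = atan2(p_y, p_x) ≈ 34.09°.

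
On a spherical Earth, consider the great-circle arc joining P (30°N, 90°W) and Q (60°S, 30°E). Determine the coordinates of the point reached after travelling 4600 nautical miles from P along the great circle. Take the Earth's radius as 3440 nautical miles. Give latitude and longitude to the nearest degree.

From cos δ = sin φ₁ sin φ₂ + cos φ₁ cos φ₂ cos Δλ, the central angle is δ ≈ 2.278 rad (130.5°). The total great-circle distance is δ·R ≈ 2.278 × 3440 ≈ 7835 nmi, so the target fraction is f = 4600/7835 ≈ 0.587.
Interpolate at f ≈ 0.587 with slerp weights a = sin((1−f)δ)/sin δ ≈ 1.063, b = sin(fδ)/sin δ ≈ 1.279.
p = a·p₁ + b·p₂ ≈ (0.554, -0.600, -0.577); φ = arcsin(p_z) ≈ -35.23°, λ = atan2(p_y, p_x) ≈ -47.30°.

≈ (35°S, 47°W)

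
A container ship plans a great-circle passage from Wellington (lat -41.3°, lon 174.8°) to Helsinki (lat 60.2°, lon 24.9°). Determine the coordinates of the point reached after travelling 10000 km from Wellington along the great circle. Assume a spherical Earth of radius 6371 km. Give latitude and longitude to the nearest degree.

Write both endpoints as unit vectors p₁, p₂ with components (cos φ cos λ, cos φ sin λ, sin φ).
The central angle between the endpoints is δ = arccos(p₁·p₂) ≈ 2.681 rad (153.6°). The total great-circle distance is δ·R ≈ 2.681 × 6371 ≈ 17080 km, so the target fraction is f = 10000/17080 ≈ 0.585.
Interpolate at f ≈ 0.585 with slerp weights a = sin((1−f)δ)/sin δ ≈ 2.016, b = sin(fδ)/sin δ ≈ 2.249.
p = a·p₁ + b·p₂ ≈ (-0.494, 0.608, 0.621); φ = arcsin(p_z) ≈ 38.41°, λ = atan2(p_y, p_x) ≈ 129.12°.

≈ lat 38°, lon 129°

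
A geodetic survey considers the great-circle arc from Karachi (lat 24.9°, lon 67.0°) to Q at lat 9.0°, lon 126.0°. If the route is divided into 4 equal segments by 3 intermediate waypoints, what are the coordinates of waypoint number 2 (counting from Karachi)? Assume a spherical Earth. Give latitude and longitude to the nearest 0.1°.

≈ lat 19.3°, lon 97.9°

From cos δ = sin φ₁ sin φ₂ + cos φ₁ cos φ₂ cos Δλ, the central angle is δ ≈ 1.015 rad (58.2°).
Interpolate at f = 2/4 with slerp weights a = sin((1−f)δ)/sin δ ≈ 0.572, b = sin(fδ)/sin δ ≈ 0.572.
p = a·p₁ + b·p₂ ≈ (-0.129, 0.935, 0.330); φ = arcsin(p_z) ≈ 19.29°, λ = atan2(p_y, p_x) ≈ 97.88°.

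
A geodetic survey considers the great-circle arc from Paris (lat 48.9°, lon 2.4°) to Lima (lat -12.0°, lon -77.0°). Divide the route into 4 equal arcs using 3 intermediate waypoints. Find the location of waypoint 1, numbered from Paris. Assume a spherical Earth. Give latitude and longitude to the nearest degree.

Convert each endpoint to a unit vector on the sphere (x = cos φ cos λ, y = cos φ sin λ, z = sin φ).
The central angle between the endpoints is δ = arccos(p₁·p₂) ≈ 1.609 rad (92.2°).
Interpolate at f = 1/4 with slerp weights a = sin((1−f)δ)/sin δ ≈ 0.935, b = sin(fδ)/sin δ ≈ 0.392.
p = a·p₁ + b·p₂ ≈ (0.700, -0.348, 0.623); φ = arcsin(p_z) ≈ 38.56°, λ = atan2(p_y, p_x) ≈ -26.40°.

≈ lat 39°, lon -26°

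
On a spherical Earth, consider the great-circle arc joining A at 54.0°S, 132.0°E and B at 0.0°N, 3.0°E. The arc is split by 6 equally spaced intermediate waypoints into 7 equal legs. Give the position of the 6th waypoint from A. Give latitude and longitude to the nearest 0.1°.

≈ 13.9°S, 11.0°E

Write both endpoints as unit vectors p₁, p₂ with components (cos φ cos λ, cos φ sin λ, sin φ).
The central angle between the endpoints is δ = arccos(p₁·p₂) ≈ 1.950 rad (111.7°).
Interpolate at f = 6/7 with slerp weights a = sin((1−f)δ)/sin δ ≈ 0.296, b = sin(fδ)/sin δ ≈ 1.071.
p = a·p₁ + b·p₂ ≈ (0.953, 0.185, -0.239); φ = arcsin(p_z) ≈ -13.85°, λ = atan2(p_y, p_x) ≈ 11.00°.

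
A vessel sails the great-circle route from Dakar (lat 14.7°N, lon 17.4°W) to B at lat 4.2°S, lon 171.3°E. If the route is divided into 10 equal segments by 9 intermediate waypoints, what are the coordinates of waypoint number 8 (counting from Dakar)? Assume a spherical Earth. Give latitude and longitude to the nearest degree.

Convert each endpoint to a unit vector on the sphere (x = cos φ cos λ, y = cos φ sin λ, z = sin φ).
The central angle between the endpoints is δ = arccos(p₁·p₂) ≈ 2.905 rad (166.4°).
Interpolate at f = 8/10 with slerp weights a = sin((1−f)δ)/sin δ ≈ 2.342, b = sin(fδ)/sin δ ≈ 3.113.
p = a·p₁ + b·p₂ ≈ (-0.907, -0.208, 0.366); φ = arcsin(p_z) ≈ 21.49°, λ = atan2(p_y, p_x) ≈ -167.09°.

≈ lat 21°N, lon 167°W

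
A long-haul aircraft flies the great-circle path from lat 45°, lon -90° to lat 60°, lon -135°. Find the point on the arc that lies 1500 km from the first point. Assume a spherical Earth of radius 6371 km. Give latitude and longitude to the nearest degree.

≈ lat 54°, lon -106°

The haversine formula gives a central angle δ ≈ 0.531 rad (30.4°) between the endpoints. The total great-circle distance is δ·R ≈ 0.531 × 6371 ≈ 3382 km, so the target fraction is f = 1500/3382 ≈ 0.444.
Interpolate at f ≈ 0.444 with slerp weights a = sin((1−f)δ)/sin δ ≈ 0.575, b = sin(fδ)/sin δ ≈ 0.461.
p = a·p₁ + b·p₂ ≈ (-0.163, -0.570, 0.806); φ = arcsin(p_z) ≈ 53.67°, λ = atan2(p_y, p_x) ≈ -105.96°.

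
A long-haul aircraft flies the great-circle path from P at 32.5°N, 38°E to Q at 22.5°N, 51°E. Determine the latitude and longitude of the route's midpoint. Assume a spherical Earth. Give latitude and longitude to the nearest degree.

From cos δ = sin φ₁ sin φ₂ + cos φ₁ cos φ₂ cos Δλ, the central angle is δ ≈ 0.266 rad (15.2°).
Interpolate at f = 1/2 with slerp weights a = sin((1−f)δ)/sin δ ≈ 0.504, b = sin(fδ)/sin δ ≈ 0.504.
p = a·p₁ + b·p₂ ≈ (0.629, 0.624, 0.464); φ = arcsin(p_z) ≈ 27.65°, λ = atan2(p_y, p_x) ≈ 44.80°.

≈ 28°N, 45°E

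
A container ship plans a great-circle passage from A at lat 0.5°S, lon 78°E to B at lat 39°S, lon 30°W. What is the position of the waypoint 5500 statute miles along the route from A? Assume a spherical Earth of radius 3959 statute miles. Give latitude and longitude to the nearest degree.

≈ lat 40°S, lon 1°E

The haversine formula gives a central angle δ ≈ 1.808 rad (103.6°) between the endpoints. The total great-circle distance is δ·R ≈ 1.808 × 3959 ≈ 7157 mi, so the target fraction is f = 5500/7157 ≈ 0.769.
Interpolate at f ≈ 0.769 with slerp weights a = sin((1−f)δ)/sin δ ≈ 0.418, b = sin(fδ)/sin δ ≈ 1.012.
p = a·p₁ + b·p₂ ≈ (0.768, 0.016, -0.640); φ = arcsin(p_z) ≈ -39.82°, λ = atan2(p_y, p_x) ≈ 1.17°.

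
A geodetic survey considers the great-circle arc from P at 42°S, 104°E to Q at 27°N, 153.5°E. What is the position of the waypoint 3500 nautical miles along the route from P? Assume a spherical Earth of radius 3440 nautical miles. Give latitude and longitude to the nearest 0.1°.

Convert each endpoint to a unit vector on the sphere (x = cos φ cos λ, y = cos φ sin λ, z = sin φ).
The central angle between the endpoints is δ = arccos(p₁·p₂) ≈ 1.444 rad (82.7°). The total great-circle distance is δ·R ≈ 1.444 × 3440 ≈ 4968 nmi, so the target fraction is f = 3500/4968 ≈ 0.704.
Interpolate at f ≈ 0.704 with slerp weights a = sin((1−f)δ)/sin δ ≈ 0.417, b = sin(fδ)/sin δ ≈ 0.858.
p = a·p₁ + b·p₂ ≈ (-0.759, 0.642, 0.110); φ = arcsin(p_z) ≈ 6.32°, λ = atan2(p_y, p_x) ≈ 139.78°.

≈ 6.3°N, 139.8°E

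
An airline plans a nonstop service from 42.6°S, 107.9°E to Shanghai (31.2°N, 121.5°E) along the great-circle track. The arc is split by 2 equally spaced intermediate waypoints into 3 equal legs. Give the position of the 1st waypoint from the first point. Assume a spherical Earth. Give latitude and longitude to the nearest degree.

Write both endpoints as unit vectors p₁, p₂ with components (cos φ cos λ, cos φ sin λ, sin φ).
The central angle between the endpoints is δ = arccos(p₁·p₂) ≈ 1.306 rad (74.9°).
Interpolate at f = 1/3 with slerp weights a = sin((1−f)δ)/sin δ ≈ 0.792, b = sin(fδ)/sin δ ≈ 0.437.
p = a·p₁ + b·p₂ ≈ (-0.375, 0.874, -0.310); φ = arcsin(p_z) ≈ -18.06°, λ = atan2(p_y, p_x) ≈ 113.20°.

≈ 18°S, 113°E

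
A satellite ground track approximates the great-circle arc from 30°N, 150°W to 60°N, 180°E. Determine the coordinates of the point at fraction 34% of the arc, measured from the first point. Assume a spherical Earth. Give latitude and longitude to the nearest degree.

≈ 41°N, 157°W

The haversine formula gives a central angle δ ≈ 0.630 rad (36.1°) between the endpoints.
Interpolate at f = 0.34 with slerp weights a = sin((1−f)δ)/sin δ ≈ 0.686, b = sin(fδ)/sin δ ≈ 0.361.
p = a·p₁ + b·p₂ ≈ (-0.695, -0.297, 0.655); φ = arcsin(p_z) ≈ 40.94°, λ = atan2(p_y, p_x) ≈ -156.86°.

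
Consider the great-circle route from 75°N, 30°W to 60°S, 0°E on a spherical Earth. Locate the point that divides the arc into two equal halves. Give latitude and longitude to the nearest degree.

≈ 8°N, 10°W

Convert each endpoint to a unit vector on the sphere (x = cos φ cos λ, y = cos φ sin λ, z = sin φ).
The central angle between the endpoints is δ = arccos(p₁·p₂) ≈ 2.381 rad (136.4°).
Interpolate at f = 1/2 with slerp weights a = sin((1−f)δ)/sin δ ≈ 1.347, b = sin(fδ)/sin δ ≈ 1.347.
p = a·p₁ + b·p₂ ≈ (0.975, -0.174, 0.135); φ = arcsin(p_z) ≈ 7.73°, λ = atan2(p_y, p_x) ≈ -10.13°.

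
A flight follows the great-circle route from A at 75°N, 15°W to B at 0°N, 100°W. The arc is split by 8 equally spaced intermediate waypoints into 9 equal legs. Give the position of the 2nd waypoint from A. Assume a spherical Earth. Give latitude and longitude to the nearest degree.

≈ 64°N, 66°W

Convert each endpoint to a unit vector on the sphere (x = cos φ cos λ, y = cos φ sin λ, z = sin φ).
The central angle between the endpoints is δ = arccos(p₁·p₂) ≈ 1.548 rad (88.7°).
Interpolate at f = 2/9 with slerp weights a = sin((1−f)δ)/sin δ ≈ 0.934, b = sin(fδ)/sin δ ≈ 0.337.
p = a·p₁ + b·p₂ ≈ (0.175, -0.395, 0.902); φ = arcsin(p_z) ≈ 64.42°, λ = atan2(p_y, p_x) ≈ -66.11°.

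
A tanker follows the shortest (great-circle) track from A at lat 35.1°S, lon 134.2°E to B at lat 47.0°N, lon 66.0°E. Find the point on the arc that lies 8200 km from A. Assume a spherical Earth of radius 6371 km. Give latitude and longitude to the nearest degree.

Convert each endpoint to a unit vector on the sphere (x = cos φ cos λ, y = cos φ sin λ, z = sin φ).
The central angle between the endpoints is δ = arccos(p₁·p₂) ≈ 1.786 rad (102.3°). The total great-circle distance is δ·R ≈ 1.786 × 6371 ≈ 11377 km, so the target fraction is f = 8200/11377 ≈ 0.721.
Interpolate at f ≈ 0.721 with slerp weights a = sin((1−f)δ)/sin δ ≈ 0.490, b = sin(fδ)/sin δ ≈ 0.983.
p = a·p₁ + b·p₂ ≈ (-0.007, 0.899, 0.437); φ = arcsin(p_z) ≈ 25.92°, λ = atan2(p_y, p_x) ≈ 90.42°.

≈ lat 26°N, lon 90°E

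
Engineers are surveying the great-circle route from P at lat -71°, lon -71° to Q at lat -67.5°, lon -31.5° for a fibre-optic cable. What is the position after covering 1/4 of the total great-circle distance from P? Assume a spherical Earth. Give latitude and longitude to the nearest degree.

≈ lat -71°, lon -60°

Write both endpoints as unit vectors p₁, p₂ with components (cos φ cos λ, cos φ sin λ, sin φ).
The central angle between the endpoints is δ = arccos(p₁·p₂) ≈ 0.247 rad (14.1°).
Interpolate at f = 1/4 with slerp weights a = sin((1−f)δ)/sin δ ≈ 0.753, b = sin(fδ)/sin δ ≈ 0.252.
p = a·p₁ + b·p₂ ≈ (0.162, -0.282, -0.945); φ = arcsin(p_z) ≈ -71.00°, λ = atan2(p_y, p_x) ≈ -60.13°.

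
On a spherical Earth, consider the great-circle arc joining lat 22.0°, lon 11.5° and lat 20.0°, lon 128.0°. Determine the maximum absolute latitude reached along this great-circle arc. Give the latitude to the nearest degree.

≈ 36°

The great circle lies in the plane with unit normal n̂ = (p₁ × p₂)/|p₁ × p₂|.
Here n̂_z ≈ +0.808; the vertex latitude is φ_max = arccos|n̂_z| ≈ 36.1°.
Check via Clairaut: cos φ_max = |cos φ₁| · sin C = cos(22.0°)·sin(60.6°) ≈ 0.808, again giving ≈ 36.1°.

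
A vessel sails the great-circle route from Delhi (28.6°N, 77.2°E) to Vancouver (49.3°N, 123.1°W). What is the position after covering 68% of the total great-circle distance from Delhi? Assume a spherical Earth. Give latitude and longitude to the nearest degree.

From cos δ = sin φ₁ sin φ₂ + cos φ₁ cos φ₂ cos Δλ, the central angle is δ ≈ 1.746 rad (100.0°).
Interpolate at f = 0.68 with slerp weights a = sin((1−f)δ)/sin δ ≈ 0.538, b = sin(fδ)/sin δ ≈ 0.942.
p = a·p₁ + b·p₂ ≈ (-0.231, -0.054, 0.972); φ = arcsin(p_z) ≈ 76.30°, λ = atan2(p_y, p_x) ≈ -166.92°.

≈ (76°N, 167°W)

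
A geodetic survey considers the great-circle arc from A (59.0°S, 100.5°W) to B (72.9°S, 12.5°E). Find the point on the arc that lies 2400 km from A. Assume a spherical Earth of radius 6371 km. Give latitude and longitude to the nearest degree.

Convert each endpoint to a unit vector on the sphere (x = cos φ cos λ, y = cos φ sin λ, z = sin φ).
The central angle between the endpoints is δ = arccos(p₁·p₂) ≈ 0.707 rad (40.5°). The total great-circle distance is δ·R ≈ 0.707 × 6371 ≈ 4506 km, so the target fraction is f = 2400/4506 ≈ 0.533.
Interpolate at f ≈ 0.533 with slerp weights a = sin((1−f)δ)/sin δ ≈ 0.500, b = sin(fδ)/sin δ ≈ 0.566.
p = a·p₁ + b·p₂ ≈ (0.116, -0.217, -0.969); φ = arcsin(p_z) ≈ -75.77°, λ = atan2(p_y, p_x) ≈ -61.95°.

≈ (76°S, 62°W)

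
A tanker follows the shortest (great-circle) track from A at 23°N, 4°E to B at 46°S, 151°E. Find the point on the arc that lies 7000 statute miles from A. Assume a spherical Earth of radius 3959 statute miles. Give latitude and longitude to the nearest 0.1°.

≈ 49.2°S, 84.4°E

The haversine formula gives a central angle δ ≈ 2.528 rad (144.8°) between the endpoints. The total great-circle distance is δ·R ≈ 2.528 × 3959 ≈ 10007 mi, so the target fraction is f = 7000/10007 ≈ 0.700.
Interpolate at f ≈ 0.700 with slerp weights a = sin((1−f)δ)/sin δ ≈ 1.195, b = sin(fδ)/sin δ ≈ 1.702.
p = a·p₁ + b·p₂ ≈ (0.063, 0.650, -0.757); φ = arcsin(p_z) ≈ -49.23°, λ = atan2(p_y, p_x) ≈ 84.44°.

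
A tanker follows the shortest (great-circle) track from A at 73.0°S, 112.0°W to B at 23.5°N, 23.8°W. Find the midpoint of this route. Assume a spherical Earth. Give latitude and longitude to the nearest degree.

≈ 30°S, 41°W

From cos δ = sin φ₁ sin φ₂ + cos φ₁ cos φ₂ cos Δλ, the central angle is δ ≈ 1.953 rad (111.9°).
Interpolate at f = 1/2 with slerp weights a = sin((1−f)δ)/sin δ ≈ 0.893, b = sin(fδ)/sin δ ≈ 0.893.
p = a·p₁ + b·p₂ ≈ (0.651, -0.573, -0.498); φ = arcsin(p_z) ≈ -29.86°, λ = atan2(p_y, p_x) ≈ -41.31°.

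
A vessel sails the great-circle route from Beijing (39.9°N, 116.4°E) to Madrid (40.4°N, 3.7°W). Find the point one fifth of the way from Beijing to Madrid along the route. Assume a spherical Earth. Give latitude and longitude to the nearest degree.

≈ (51°N, 99°E)

Write both endpoints as unit vectors p₁, p₂ with components (cos φ cos λ, cos φ sin λ, sin φ).
The central angle between the endpoints is δ = arccos(p₁·p₂) ≈ 1.448 rad (82.9°).
Interpolate at f = 1/5 with slerp weights a = sin((1−f)δ)/sin δ ≈ 0.923, b = sin(fδ)/sin δ ≈ 0.288.
p = a·p₁ + b·p₂ ≈ (-0.096, 0.620, 0.779); φ = arcsin(p_z) ≈ 51.13°, λ = atan2(p_y, p_x) ≈ 98.82°.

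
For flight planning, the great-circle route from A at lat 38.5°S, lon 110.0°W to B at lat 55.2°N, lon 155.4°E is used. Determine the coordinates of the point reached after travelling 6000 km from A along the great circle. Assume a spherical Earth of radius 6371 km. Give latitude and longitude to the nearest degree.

≈ lat 6°N, lon 144°W

Write both endpoints as unit vectors p₁, p₂ with components (cos φ cos λ, cos φ sin λ, sin φ).
The central angle between the endpoints is δ = arccos(p₁·p₂) ≈ 2.150 rad (123.2°). The total great-circle distance is δ·R ≈ 2.150 × 6371 ≈ 13695 km, so the target fraction is f = 6000/13695 ≈ 0.438.
Interpolate at f ≈ 0.438 with slerp weights a = sin((1−f)δ)/sin δ ≈ 1.117, b = sin(fδ)/sin δ ≈ 0.966.
p = a·p₁ + b·p₂ ≈ (-0.800, -0.592, 0.098); φ = arcsin(p_z) ≈ 5.62°, λ = atan2(p_y, p_x) ≈ -143.51°.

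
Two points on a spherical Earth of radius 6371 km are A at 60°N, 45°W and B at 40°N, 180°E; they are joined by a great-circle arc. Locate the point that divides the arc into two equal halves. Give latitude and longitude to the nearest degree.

≈ 70°N, 139°W

Convert each endpoint to a unit vector on the sphere (x = cos φ cos λ, y = cos φ sin λ, z = sin φ).
The central angle between the endpoints is δ = arccos(p₁·p₂) ≈ 1.281 rad (73.4°).
Interpolate at f = 1/2 with slerp weights a = sin((1−f)δ)/sin δ ≈ 0.624, b = sin(fδ)/sin δ ≈ 0.624.
p = a·p₁ + b·p₂ ≈ (-0.257, -0.220, 0.941); φ = arcsin(p_z) ≈ 70.20°, λ = atan2(p_y, p_x) ≈ -139.40°.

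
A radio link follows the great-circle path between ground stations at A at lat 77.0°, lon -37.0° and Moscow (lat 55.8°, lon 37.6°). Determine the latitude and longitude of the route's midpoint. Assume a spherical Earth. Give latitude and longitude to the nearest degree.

≈ lat 70°, lon 18°

The haversine formula gives a central angle δ ≈ 0.575 rad (32.9°) between the endpoints.
Interpolate at f = 1/2 with slerp weights a = sin((1−f)δ)/sin δ ≈ 0.521, b = sin(fδ)/sin δ ≈ 0.521.
p = a·p₁ + b·p₂ ≈ (0.326, 0.108, 0.939); φ = arcsin(p_z) ≈ 69.92°, λ = atan2(p_y, p_x) ≈ 18.37°.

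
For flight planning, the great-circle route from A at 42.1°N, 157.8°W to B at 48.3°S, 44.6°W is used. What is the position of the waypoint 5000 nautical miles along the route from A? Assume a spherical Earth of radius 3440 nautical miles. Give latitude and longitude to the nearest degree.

≈ 18°S, 95°W

Convert each endpoint to a unit vector on the sphere (x = cos φ cos λ, y = cos φ sin λ, z = sin φ).
The central angle between the endpoints is δ = arccos(p₁·p₂) ≈ 2.339 rad (134.0°). The total great-circle distance is δ·R ≈ 2.339 × 3440 ≈ 8047 nmi, so the target fraction is f = 5000/8047 ≈ 0.621.
Interpolate at f ≈ 0.621 with slerp weights a = sin((1−f)δ)/sin δ ≈ 1.077, b = sin(fδ)/sin δ ≈ 1.381.
p = a·p₁ + b·p₂ ≈ (-0.086, -0.947, -0.309); φ = arcsin(p_z) ≈ -18.01°, λ = atan2(p_y, p_x) ≈ -95.17°.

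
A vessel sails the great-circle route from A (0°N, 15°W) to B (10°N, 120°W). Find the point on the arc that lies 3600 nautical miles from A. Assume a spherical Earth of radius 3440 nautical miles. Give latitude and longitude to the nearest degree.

≈ (9°N, 75°W)

Convert each endpoint to a unit vector on the sphere (x = cos φ cos λ, y = cos φ sin λ, z = sin φ).
The central angle between the endpoints is δ = arccos(p₁·p₂) ≈ 1.829 rad (104.8°). The total great-circle distance is δ·R ≈ 1.829 × 3440 ≈ 6290 nmi, so the target fraction is f = 3600/6290 ≈ 0.572.
Interpolate at f ≈ 0.572 with slerp weights a = sin((1−f)δ)/sin δ ≈ 0.729, b = sin(fδ)/sin δ ≈ 0.895.
p = a·p₁ + b·p₂ ≈ (0.263, -0.952, 0.155); φ = arcsin(p_z) ≈ 8.94°, λ = atan2(p_y, p_x) ≈ -74.55°.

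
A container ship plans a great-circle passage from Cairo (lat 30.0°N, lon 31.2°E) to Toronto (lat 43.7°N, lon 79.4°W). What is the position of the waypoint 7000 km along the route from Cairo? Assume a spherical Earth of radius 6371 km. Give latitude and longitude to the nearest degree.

≈ lat 52°N, lon 52°W

Write both endpoints as unit vectors p₁, p₂ with components (cos φ cos λ, cos φ sin λ, sin φ).
The central angle between the endpoints is δ = arccos(p₁·p₂) ≈ 1.445 rad (82.8°). The total great-circle distance is δ·R ≈ 1.445 × 6371 ≈ 9208 km, so the target fraction is f = 7000/9208 ≈ 0.760.
Interpolate at f ≈ 0.760 with slerp weights a = sin((1−f)δ)/sin δ ≈ 0.342, b = sin(fδ)/sin δ ≈ 0.898.
p = a·p₁ + b·p₂ ≈ (0.373, -0.484, 0.791); φ = arcsin(p_z) ≈ 52.32°, λ = atan2(p_y, p_x) ≈ -52.40°.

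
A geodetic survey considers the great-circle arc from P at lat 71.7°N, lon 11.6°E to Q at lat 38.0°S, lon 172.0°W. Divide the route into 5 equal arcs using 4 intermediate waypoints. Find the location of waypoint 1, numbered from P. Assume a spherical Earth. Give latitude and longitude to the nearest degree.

≈ lat 79°N, lon 179°E

Write both endpoints as unit vectors p₁, p₂ with components (cos φ cos λ, cos φ sin λ, sin φ).
The central angle between the endpoints is δ = arccos(p₁·p₂) ≈ 2.553 rad (146.2°).
Interpolate at f = 1/5 with slerp weights a = sin((1−f)δ)/sin δ ≈ 1.604, b = sin(fδ)/sin δ ≈ 0.879.
p = a·p₁ + b·p₂ ≈ (-0.193, 0.005, 0.981); φ = arcsin(p_z) ≈ 78.87°, λ = atan2(p_y, p_x) ≈ 178.57°.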